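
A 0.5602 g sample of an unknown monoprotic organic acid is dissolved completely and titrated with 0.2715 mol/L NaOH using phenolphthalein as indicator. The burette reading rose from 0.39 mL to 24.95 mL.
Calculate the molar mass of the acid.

n(NaOH) = 0.02456 L × 0.2715 mol/L = 6.668 × 10^-3 mol
n(HA) = 6.668 × 10^-3 mol (1:1 ratio)
M = m / n = 0.5602 g / 6.668 × 10^-3 mol = 84.01 g/mol

84.01 g/mol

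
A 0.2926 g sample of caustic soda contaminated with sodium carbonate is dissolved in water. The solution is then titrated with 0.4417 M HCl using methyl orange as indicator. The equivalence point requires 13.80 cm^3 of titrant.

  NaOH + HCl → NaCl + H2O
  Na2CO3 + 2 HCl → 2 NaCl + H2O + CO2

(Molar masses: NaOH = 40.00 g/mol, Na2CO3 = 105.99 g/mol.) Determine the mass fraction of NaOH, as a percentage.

32.01 %

n(HCl) = 0.01380 × 0.4417 = 6.095 × 10^-3 mol
Let x = n(NaOH), y = n(Na2CO3).
Titrant: 1x + 2y = 6.095 × 10^-3;  mass: 40.00x + 105.99y = 0.2926
Solving, x = 2.342 × 10^-3 mol, y = 1.877 × 10^-3 mol
mass of NaOH = 2.342 × 10^-3 × 40.00 = 0.09366 g
% NaOH = 0.09366 / 0.2926 × 100 = 32.01 %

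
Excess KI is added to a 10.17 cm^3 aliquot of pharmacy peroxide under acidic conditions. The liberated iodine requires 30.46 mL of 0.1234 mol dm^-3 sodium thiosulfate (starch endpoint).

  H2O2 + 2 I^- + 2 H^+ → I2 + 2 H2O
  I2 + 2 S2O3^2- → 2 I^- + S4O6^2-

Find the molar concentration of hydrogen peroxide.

0.1848 mol/L

n(S2O3^2-) = 0.03046 × 0.1234 = 3.759 × 10^-3 mol
n(I2) = n(S2O3^2-)/2 = 1.879 × 10^-3 mol
n(H2O2) in the aliquot = 1.879 × 10^-3 mol (1:1 ratio)
[H2O2] = 1.879 × 10^-3 / 0.01017 = 0.1848 mol/L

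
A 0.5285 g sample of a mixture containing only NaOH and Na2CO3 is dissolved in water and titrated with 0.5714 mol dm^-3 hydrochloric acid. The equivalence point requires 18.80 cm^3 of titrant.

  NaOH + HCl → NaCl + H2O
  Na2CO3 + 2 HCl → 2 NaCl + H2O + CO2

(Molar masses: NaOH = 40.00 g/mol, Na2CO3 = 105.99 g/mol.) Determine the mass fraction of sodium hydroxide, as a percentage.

23.76 %

n(HCl) = 0.01880 × 0.5714 = 0.01074 mol
Let x = n(NaOH), y = n(Na2CO3).
Titrant: 1x + 2y = 0.01074;  mass: 40.00x + 105.99y = 0.5285
Solving, x = 3.139 × 10^-3 mol, y = 3.802 × 10^-3 mol
mass of NaOH = 3.139 × 10^-3 × 40.00 = 0.1256 g
% NaOH = 0.1256 / 0.5285 × 100 = 23.76 %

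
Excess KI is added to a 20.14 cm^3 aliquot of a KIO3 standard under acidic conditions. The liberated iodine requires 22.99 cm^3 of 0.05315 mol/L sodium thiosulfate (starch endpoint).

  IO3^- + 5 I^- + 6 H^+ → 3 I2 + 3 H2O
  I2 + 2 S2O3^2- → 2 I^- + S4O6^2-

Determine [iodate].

n(S2O3^2-) = 0.02299 × 0.05315 = 1.222 × 10^-3 mol
n(I2) = n(S2O3^2-)/2 = 6.110 × 10^-4 mol
From the 1:3 ratio, n(IO3^-) in the aliquot = 1/3 × 6.110 × 10^-4 = 2.037 × 10^-4 mol
[IO3^-] = 2.037 × 10^-4 / 0.02014 = 0.01011 mol/L

0.01011 mol/L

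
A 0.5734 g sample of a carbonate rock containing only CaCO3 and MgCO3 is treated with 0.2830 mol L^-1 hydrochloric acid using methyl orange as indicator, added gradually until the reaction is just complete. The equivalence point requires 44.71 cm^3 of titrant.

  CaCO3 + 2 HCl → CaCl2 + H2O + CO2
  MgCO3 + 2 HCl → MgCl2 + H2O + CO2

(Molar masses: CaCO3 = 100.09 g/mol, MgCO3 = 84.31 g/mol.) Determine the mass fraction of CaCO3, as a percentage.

n(HCl) = 0.04471 × 0.2830 = 0.01265 mol
Let x = n(CaCO3), y = n(MgCO3).
Titrant: 2x + 2y = 0.01265;  mass: 100.09x + 84.31y = 0.5734
Solving, x = 2.536 × 10^-3 mol, y = 3.791 × 10^-3 mol
mass of CaCO3 = 2.536 × 10^-3 × 100.09 = 0.2538 g
% CaCO3 = 0.2538 / 0.5734 × 100 = 44.26 %

44.26 %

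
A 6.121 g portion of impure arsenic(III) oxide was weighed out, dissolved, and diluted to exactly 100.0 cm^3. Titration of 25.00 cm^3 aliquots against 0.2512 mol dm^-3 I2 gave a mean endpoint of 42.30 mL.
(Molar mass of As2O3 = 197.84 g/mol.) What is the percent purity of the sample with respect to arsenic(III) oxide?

As2O3 + 2 I2 + 2 H2O → As2O5 + 4 HI
n(I2) per titration = 0.04230 × 0.2512 = 0.01063 mol
From the 1:2 ratio, n(As2O3) in each aliquot = 1/2 × 0.01063 = 5.313 × 10^-3 mol
n(As2O3) in the whole flask = 5.313 × 10^-3 × 100.0/25.00 = 0.02125 mol
mass of As2O3 = 0.02125 × 197.84 = 4.204 g
% As2O3 = 4.204 / 6.121 × 100 = 68.69 %

68.69 %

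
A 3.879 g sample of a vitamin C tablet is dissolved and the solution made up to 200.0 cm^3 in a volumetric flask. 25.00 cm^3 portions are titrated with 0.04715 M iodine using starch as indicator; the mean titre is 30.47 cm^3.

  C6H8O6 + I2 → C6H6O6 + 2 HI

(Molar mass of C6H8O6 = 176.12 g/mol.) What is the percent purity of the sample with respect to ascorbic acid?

52.18 %

n(I2) per titration = 0.03047 × 0.04715 = 1.437 × 10^-3 mol
n(C6H8O6) in each aliquot = 1.437 × 10^-3 mol (1:1 ratio)
n(C6H8O6) in the whole flask = 1.437 × 10^-3 × 200.0/25.00 = 0.01149 mol
mass of C6H8O6 = 0.01149 × 176.12 = 2.024 g
% C6H8O6 = 2.024 / 3.879 × 100 = 52.18 %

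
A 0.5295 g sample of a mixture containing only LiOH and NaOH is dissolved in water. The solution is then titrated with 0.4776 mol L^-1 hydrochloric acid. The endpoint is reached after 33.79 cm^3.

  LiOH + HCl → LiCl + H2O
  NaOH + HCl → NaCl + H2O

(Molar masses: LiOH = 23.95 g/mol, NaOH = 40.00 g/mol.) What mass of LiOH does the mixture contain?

0.1731 g

n(HCl) = 0.03379 × 0.4776 = 0.01614 mol
Let x = n(LiOH), y = n(NaOH).
Titrant: 1x + 1y = 0.01614;  mass: 23.95x + 40.00y = 0.5295
Solving, x = 7.229 × 10^-3 mol, y = 8.909 × 10^-3 mol
mass of LiOH = 7.229 × 10^-3 × 23.95 = 0.1731 g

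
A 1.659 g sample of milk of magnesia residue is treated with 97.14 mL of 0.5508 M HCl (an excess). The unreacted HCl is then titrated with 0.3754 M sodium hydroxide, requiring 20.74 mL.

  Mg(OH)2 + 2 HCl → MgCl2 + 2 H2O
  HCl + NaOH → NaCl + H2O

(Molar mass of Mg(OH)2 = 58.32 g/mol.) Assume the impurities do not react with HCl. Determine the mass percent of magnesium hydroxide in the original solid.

80.36 %

n(HCl) added = 0.09714 × 0.5508 = 0.05350 mol
n(NaOH) used in back-titration = 0.02074 × 0.3754 = 7.786 × 10^-3 mol
n(HCl) left over = 7.786 × 10^-3 mol (1:1 ratio)
n(HCl) consumed by analyte = 0.05350 − 7.786 × 10^-3 = 0.04572 mol
From the 1:2 ratio, n(Mg(OH)2) = 1/2 × 0.04572 = 0.02286 mol
mass of Mg(OH)2 = 0.02286 × 58.32 = 1.333 g
% Mg(OH)2 = 1.333 / 1.659 × 100 = 80.36 %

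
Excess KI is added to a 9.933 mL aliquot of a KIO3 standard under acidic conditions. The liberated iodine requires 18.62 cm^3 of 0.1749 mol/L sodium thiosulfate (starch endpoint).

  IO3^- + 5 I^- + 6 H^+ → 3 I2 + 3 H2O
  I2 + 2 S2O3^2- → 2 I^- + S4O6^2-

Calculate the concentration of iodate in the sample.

0.05464 mol/L

n(S2O3^2-) = 0.01862 × 0.1749 = 3.257 × 10^-3 mol
n(I2) = n(S2O3^2-)/2 = 1.628 × 10^-3 mol
From the 1:3 ratio, n(IO3^-) in the aliquot = 1/3 × 1.628 × 10^-3 = 5.428 × 10^-4 mol
[IO3^-] = 5.428 × 10^-4 / 0.009933 = 0.05464 mol/L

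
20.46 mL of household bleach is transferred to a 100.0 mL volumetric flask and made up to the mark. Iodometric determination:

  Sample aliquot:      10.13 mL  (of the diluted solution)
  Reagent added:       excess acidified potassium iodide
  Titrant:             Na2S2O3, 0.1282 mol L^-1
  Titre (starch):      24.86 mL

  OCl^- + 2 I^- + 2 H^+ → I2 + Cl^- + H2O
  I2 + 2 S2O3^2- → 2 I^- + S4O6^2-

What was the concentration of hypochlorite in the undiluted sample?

0.7689 mol/L

n(S2O3^2-) = 0.02486 × 0.1282 = 3.187 × 10^-3 mol
n(I2) = n(S2O3^2-)/2 = 1.594 × 10^-3 mol
n(OCl^-) in the aliquot = 1.594 × 10^-3 mol (1:1 ratio)
[OCl^-]_dilute = 1.594 × 10^-3 / 0.01013 = 0.1573 mol/L
[OCl^-]_original = 0.1573 × 100.0/20.46 = 0.7689 mol/L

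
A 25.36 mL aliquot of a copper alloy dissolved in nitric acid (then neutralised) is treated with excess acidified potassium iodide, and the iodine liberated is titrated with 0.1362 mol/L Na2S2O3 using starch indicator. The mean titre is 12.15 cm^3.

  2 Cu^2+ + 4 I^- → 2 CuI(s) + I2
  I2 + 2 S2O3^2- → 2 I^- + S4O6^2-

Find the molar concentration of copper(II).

n(S2O3^2-) = 0.01215 × 0.1362 = 1.655 × 10^-3 mol
n(I2) = n(S2O3^2-)/2 = 8.274 × 10^-4 mol
From the 2:1 ratio, n(Cu2+) in the aliquot = 2/1 × 8.274 × 10^-4 = 1.655 × 10^-3 mol
[Cu2+] = 1.655 × 10^-3 / 0.02536 = 0.06525 mol/L

0.06525 mol/L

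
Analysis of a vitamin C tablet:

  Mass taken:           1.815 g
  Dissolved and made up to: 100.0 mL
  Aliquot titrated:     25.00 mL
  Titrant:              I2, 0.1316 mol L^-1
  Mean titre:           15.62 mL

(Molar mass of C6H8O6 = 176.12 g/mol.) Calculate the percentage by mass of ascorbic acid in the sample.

79.79 %

C6H8O6 + I2 → C6H6O6 + 2 HI
n(I2) per titration = 0.01562 × 0.1316 = 2.056 × 10^-3 mol
n(C6H8O6) in each aliquot = 2.056 × 10^-3 mol (1:1 ratio)
n(C6H8O6) in the whole flask = 2.056 × 10^-3 × 100.0/25.00 = 8.222 × 10^-3 mol
mass of C6H8O6 = 8.222 × 10^-3 × 176.12 = 1.448 g
% C6H8O6 = 1.448 / 1.815 × 100 = 79.79 %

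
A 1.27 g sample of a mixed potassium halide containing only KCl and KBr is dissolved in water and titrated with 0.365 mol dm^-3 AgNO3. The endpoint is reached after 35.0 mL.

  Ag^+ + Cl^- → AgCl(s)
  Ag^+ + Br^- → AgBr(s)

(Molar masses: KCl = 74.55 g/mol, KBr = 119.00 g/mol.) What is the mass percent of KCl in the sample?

33.0 %

n(AgNO3) = 0.0350 × 0.365 = 0.0128 mol
Let x = n(KCl), y = n(KBr).
Titrant: 1x + 1y = 0.0128;  mass: 74.55x + 119.00y = 1.27
Solving, x = 5.63 × 10^-3 mol, y = 7.15 × 10^-3 mol
mass of KCl = 5.63 × 10^-3 × 74.55 = 0.420 g
% KCl = 0.420 / 1.27 × 100 = 33.0 %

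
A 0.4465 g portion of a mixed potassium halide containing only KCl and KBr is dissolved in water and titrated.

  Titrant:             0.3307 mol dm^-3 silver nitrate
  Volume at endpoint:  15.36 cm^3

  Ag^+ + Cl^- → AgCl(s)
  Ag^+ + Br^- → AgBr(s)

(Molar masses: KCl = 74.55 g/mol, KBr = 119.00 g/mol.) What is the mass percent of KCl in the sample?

n(AgNO3) = 0.01536 × 0.3307 = 5.080 × 10^-3 mol
Let x = n(KCl), y = n(KBr).
Titrant: 1x + 1y = 5.080 × 10^-3;  mass: 74.55x + 119.00y = 0.4465
Solving, x = 3.554 × 10^-3 mol, y = 1.526 × 10^-3 mol
mass of KCl = 3.554 × 10^-3 × 74.55 = 0.2649 g
% KCl = 0.2649 / 0.4465 × 100 = 59.34 %

59.34 %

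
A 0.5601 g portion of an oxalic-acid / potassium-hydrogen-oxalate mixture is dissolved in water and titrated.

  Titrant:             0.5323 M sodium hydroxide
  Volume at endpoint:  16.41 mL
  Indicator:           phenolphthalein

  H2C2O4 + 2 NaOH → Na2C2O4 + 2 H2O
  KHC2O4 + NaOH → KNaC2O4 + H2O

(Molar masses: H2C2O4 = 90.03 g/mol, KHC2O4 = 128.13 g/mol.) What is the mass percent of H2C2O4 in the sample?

n(NaOH) = 0.01641 × 0.5323 = 8.735 × 10^-3 mol
Let x = n(H2C2O4), y = n(KHC2O4).
Titrant: 2x + 1y = 8.735 × 10^-3;  mass: 90.03x + 128.13y = 0.5601
Solving, x = 3.364 × 10^-3 mol, y = 2.008 × 10^-3 mol
mass of H2C2O4 = 3.364 × 10^-3 × 90.03 = 0.3028 g
% H2C2O4 = 0.3028 / 0.5601 × 100 = 54.07 %

54.07 %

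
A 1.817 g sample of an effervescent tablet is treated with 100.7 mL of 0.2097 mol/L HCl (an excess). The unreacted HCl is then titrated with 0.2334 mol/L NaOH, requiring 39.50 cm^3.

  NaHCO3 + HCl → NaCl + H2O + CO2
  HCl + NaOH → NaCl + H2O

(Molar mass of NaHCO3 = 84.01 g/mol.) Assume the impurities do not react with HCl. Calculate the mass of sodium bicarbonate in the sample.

0.9995 g

n(HCl) added = 0.1007 × 0.2097 = 0.02112 mol
n(NaOH) used in back-titration = 0.03950 × 0.2334 = 9.219 × 10^-3 mol
n(HCl) left over = 9.219 × 10^-3 mol (1:1 ratio)
n(HCl) consumed by analyte = 0.02112 − 9.219 × 10^-3 = 0.01190 mol
n(NaHCO3) = 0.01190 mol (1:1 ratio)
mass of NaHCO3 = 0.01190 × 84.01 = 0.9995 g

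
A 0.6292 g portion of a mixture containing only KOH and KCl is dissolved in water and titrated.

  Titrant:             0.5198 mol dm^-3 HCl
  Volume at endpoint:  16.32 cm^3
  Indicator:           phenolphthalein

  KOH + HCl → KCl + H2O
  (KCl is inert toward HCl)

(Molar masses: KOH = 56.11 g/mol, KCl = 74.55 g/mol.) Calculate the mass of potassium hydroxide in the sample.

0.4760 g

n(HCl) = 0.01632 × 0.5198 = 8.483 × 10^-3 mol
Let x = n(KOH), y = n(KCl).
Titrant: 1x = 8.483 × 10^-3;  mass: 56.11x + 74.55y = 0.6292
Solving, x = 8.483 × 10^-3 mol, y = 2.055 × 10^-3 mol
mass of KOH = 8.483 × 10^-3 × 56.11 = 0.4760 g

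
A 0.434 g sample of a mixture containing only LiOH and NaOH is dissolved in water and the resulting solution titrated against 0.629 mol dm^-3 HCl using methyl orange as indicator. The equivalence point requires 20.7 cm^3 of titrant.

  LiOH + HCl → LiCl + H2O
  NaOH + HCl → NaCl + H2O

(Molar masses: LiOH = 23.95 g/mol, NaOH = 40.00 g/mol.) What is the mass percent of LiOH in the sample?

n(HCl) = 0.0207 × 0.629 = 0.0130 mol
Let x = n(LiOH), y = n(NaOH).
Titrant: 1x + 1y = 0.0130;  mass: 23.95x + 40.00y = 0.434
Solving, x = 5.41 × 10^-3 mol, y = 7.61 × 10^-3 mol
mass of LiOH = 5.41 × 10^-3 × 23.95 = 0.130 g
% LiOH = 0.130 / 0.434 × 100 = 29.8 %

29.8 %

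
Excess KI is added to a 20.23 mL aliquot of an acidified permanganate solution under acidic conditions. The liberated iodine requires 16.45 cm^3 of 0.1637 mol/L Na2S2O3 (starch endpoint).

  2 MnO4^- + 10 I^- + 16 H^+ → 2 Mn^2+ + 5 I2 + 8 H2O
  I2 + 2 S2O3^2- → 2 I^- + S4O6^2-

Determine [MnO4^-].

0.02662 mol/L

n(S2O3^2-) = 0.01645 × 0.1637 = 2.693 × 10^-3 mol
n(I2) = n(S2O3^2-)/2 = 1.346 × 10^-3 mol
From the 2:5 ratio, n(MnO4^-) in the aliquot = 2/5 × 1.346 × 10^-3 = 5.386 × 10^-4 mol
[MnO4^-] = 5.386 × 10^-4 / 0.02023 = 0.02662 mol/L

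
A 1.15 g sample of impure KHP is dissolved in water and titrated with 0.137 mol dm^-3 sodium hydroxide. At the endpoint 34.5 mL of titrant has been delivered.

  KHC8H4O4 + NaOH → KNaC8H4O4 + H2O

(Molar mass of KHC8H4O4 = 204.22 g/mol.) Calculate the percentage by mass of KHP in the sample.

83.9 %

n(NaOH) = 0.0345 L × 0.137 mol/L = 4.73 × 10^-3 mol
n(KHC8H4O4) = 4.73 × 10^-3 mol (1:1 ratio)
mass of KHC8H4O4 = 4.73 × 10^-3 × 204.22 g/mol = 0.965 g
% KHC8H4O4 = 0.965 / 1.15 × 100 = 83.9 %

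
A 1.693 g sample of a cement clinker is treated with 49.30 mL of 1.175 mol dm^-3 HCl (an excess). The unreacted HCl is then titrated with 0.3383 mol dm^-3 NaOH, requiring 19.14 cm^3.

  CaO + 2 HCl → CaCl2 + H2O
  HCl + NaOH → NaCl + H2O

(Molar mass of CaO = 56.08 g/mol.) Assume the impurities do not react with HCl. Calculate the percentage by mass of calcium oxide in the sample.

85.22 %

n(HCl) added = 0.04930 × 1.175 = 0.05793 mol
n(NaOH) used in back-titration = 0.01914 × 0.3383 = 6.475 × 10^-3 mol
n(HCl) left over = 6.475 × 10^-3 mol (1:1 ratio)
n(HCl) consumed by analyte = 0.05793 − 6.475 × 10^-3 = 0.05145 mol
From the 1:2 ratio, n(CaO) = 1/2 × 0.05145 = 0.02573 mol
mass of CaO = 0.02573 × 56.08 = 1.443 g
% CaO = 1.443 / 1.693 × 100 = 85.22 %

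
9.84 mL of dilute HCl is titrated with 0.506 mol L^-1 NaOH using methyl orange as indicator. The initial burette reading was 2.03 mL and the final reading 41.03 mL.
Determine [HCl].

HCl + NaOH → NaCl + H2O
n(NaOH) = 0.0390 L × 0.506 mol/L = 0.0197 mol
n(HCl) = 0.0197 mol (1:1 mole ratio)
[HCl] = 0.0197 mol / 0.00984 L = 2.01 mol/L

2.01 mol/L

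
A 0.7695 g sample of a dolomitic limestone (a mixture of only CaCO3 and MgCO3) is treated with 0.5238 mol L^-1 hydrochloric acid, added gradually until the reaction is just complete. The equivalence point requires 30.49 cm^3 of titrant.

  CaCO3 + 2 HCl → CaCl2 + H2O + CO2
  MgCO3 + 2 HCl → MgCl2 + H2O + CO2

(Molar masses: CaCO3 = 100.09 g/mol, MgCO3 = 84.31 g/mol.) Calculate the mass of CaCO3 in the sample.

n(HCl) = 0.03049 × 0.5238 = 0.01597 mol
Let x = n(CaCO3), y = n(MgCO3).
Titrant: 2x + 2y = 0.01597;  mass: 100.09x + 84.31y = 0.7695
Solving, x = 6.100 × 10^-3 mol, y = 1.885 × 10^-3 mol
mass of CaCO3 = 6.100 × 10^-3 × 100.09 = 0.6105 g

0.6105 g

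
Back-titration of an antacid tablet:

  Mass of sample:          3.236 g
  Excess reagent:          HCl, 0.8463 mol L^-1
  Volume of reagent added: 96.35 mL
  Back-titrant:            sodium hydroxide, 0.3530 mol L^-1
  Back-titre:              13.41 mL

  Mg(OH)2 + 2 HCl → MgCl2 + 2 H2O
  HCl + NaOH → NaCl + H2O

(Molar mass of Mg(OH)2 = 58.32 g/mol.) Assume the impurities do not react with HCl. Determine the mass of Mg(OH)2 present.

2.240 g

n(HCl) added = 0.09635 × 0.8463 = 0.08154 mol
n(NaOH) used in back-titration = 0.01341 × 0.3530 = 4.734 × 10^-3 mol
n(HCl) left over = 4.734 × 10^-3 mol (1:1 ratio)
n(HCl) consumed by analyte = 0.08154 − 4.734 × 10^-3 = 0.07681 mol
From the 1:2 ratio, n(Mg(OH)2) = 1/2 × 0.07681 = 0.03840 mol
mass of Mg(OH)2 = 0.03840 × 58.32 = 2.240 g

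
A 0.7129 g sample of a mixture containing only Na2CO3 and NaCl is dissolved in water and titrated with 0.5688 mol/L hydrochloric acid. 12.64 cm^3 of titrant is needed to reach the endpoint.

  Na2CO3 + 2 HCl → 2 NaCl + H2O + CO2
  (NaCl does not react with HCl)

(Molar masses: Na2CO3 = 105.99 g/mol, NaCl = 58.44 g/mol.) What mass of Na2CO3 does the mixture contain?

n(HCl) = 0.01264 × 0.5688 = 7.190 × 10^-3 mol
Let x = n(Na2CO3), y = n(NaCl).
Titrant: 2x = 7.190 × 10^-3;  mass: 105.99x + 58.44y = 0.7129
Solving, x = 3.595 × 10^-3 mol, y = 5.679 × 10^-3 mol
mass of Na2CO3 = 3.595 × 10^-3 × 105.99 = 0.3810 g

0.3810 g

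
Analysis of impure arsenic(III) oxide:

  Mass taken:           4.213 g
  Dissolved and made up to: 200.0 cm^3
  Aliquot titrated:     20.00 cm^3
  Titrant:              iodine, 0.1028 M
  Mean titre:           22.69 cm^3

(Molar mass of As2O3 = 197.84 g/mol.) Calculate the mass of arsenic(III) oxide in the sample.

2.307 g

As2O3 + 2 I2 + 2 H2O → As2O5 + 4 HI
n(I2) per titration = 0.02269 × 0.1028 = 2.333 × 10^-3 mol
From the 1:2 ratio, n(As2O3) in each aliquot = 1/2 × 2.333 × 10^-3 = 1.166 × 10^-3 mol
n(As2O3) in the whole flask = 1.166 × 10^-3 × 200.0/20.00 = 0.01166 mol
mass of As2O3 = 0.01166 × 197.84 = 2.307 g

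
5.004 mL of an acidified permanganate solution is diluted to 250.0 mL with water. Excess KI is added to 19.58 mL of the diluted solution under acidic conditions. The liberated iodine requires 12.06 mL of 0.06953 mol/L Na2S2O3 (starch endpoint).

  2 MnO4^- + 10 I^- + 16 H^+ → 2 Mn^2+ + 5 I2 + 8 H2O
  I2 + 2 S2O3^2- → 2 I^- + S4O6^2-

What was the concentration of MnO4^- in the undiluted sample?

n(S2O3^2-) = 0.01206 × 0.06953 = 8.385 × 10^-4 mol
n(I2) = n(S2O3^2-)/2 = 4.193 × 10^-4 mol
From the 2:5 ratio, n(MnO4^-) in the aliquot = 2/5 × 4.193 × 10^-4 = 1.677 × 10^-4 mol
[MnO4^-]_dilute = 1.677 × 10^-4 / 0.01958 = 0.008565 mol/L
[MnO4^-]_original = 0.008565 × 250.0/5.004 = 0.4279 mol/L

0.4279 mol/L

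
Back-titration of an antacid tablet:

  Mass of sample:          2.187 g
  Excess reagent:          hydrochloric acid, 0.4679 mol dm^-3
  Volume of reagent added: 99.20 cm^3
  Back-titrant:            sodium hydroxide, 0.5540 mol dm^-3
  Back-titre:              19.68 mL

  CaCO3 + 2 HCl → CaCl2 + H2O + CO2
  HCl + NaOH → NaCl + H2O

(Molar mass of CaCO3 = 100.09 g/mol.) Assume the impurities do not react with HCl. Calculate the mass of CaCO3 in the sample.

1.777 g

n(HCl) added = 0.09920 × 0.4679 = 0.04642 mol
n(NaOH) used in back-titration = 0.01968 × 0.5540 = 0.01090 mol
n(HCl) left over = 0.01090 mol (1:1 ratio)
n(HCl) consumed by analyte = 0.04642 − 0.01090 = 0.03551 mol
From the 1:2 ratio, n(CaCO3) = 1/2 × 0.03551 = 0.01776 mol
mass of CaCO3 = 0.01776 × 100.09 = 1.777 g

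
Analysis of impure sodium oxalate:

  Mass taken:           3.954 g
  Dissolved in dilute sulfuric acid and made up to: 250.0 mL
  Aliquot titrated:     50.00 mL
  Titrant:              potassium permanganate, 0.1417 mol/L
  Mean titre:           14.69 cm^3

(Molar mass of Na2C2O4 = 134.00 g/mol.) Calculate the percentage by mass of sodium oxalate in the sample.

88.18 %

2 MnO4^- + 5 C2O4^2- + 16 H^+ → 2 Mn^2+ + 10 CO2 + 8 H2O
n(KMnO4) per titration = 0.01469 × 0.1417 = 2.082 × 10^-3 mol
From the 5:2 ratio, n(Na2C2O4) in each aliquot = 5/2 × 2.082 × 10^-3 = 5.204 × 10^-3 mol
n(Na2C2O4) in the whole flask = 5.204 × 10^-3 × 250.0/50.00 = 0.02602 mol
mass of Na2C2O4 = 0.02602 × 134.00 = 3.487 g
% Na2C2O4 = 3.487 / 3.954 × 100 = 88.18 %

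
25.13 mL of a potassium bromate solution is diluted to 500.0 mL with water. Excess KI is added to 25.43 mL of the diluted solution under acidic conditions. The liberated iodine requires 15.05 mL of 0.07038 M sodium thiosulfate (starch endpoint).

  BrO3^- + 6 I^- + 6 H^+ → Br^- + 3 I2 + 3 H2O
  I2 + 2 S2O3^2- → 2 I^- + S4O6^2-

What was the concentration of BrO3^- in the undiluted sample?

n(S2O3^2-) = 0.01505 × 0.07038 = 1.059 × 10^-3 mol
n(I2) = n(S2O3^2-)/2 = 5.296 × 10^-4 mol
From the 1:3 ratio, n(BrO3^-) in the aliquot = 1/3 × 5.296 × 10^-4 = 1.765 × 10^-4 mol
[BrO3^-]_dilute = 1.765 × 10^-4 / 0.02543 = 0.006942 mol/L
[BrO3^-]_original = 0.006942 × 500.0/25.13 = 0.1381 mol/L

0.1381 M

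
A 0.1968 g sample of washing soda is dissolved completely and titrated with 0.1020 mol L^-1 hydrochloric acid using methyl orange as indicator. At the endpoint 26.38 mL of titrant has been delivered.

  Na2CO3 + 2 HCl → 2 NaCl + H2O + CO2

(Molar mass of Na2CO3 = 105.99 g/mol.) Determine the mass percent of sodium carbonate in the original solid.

n(HCl) = 0.02638 L × 0.1020 mol/L = 2.691 × 10^-3 mol
From the 1:2 ratio, n(Na2CO3) = 1/2 × 2.691 × 10^-3 = 1.345 × 10^-3 mol
mass of Na2CO3 = 1.345 × 10^-3 × 105.99 g/mol = 0.1426 g
% Na2CO3 = 0.1426 / 0.1968 × 100 = 72.46 %

72.46 %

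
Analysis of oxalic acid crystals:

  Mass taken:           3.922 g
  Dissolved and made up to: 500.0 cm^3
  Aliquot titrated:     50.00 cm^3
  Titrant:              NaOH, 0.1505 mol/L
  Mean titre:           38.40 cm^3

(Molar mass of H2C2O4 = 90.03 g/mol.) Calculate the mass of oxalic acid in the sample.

2.602 g

H2C2O4 + 2 NaOH → Na2C2O4 + 2 H2O
n(NaOH) per titration = 0.03840 × 0.1505 = 5.779 × 10^-3 mol
From the 1:2 ratio, n(H2C2O4) in each aliquot = 1/2 × 5.779 × 10^-3 = 2.890 × 10^-3 mol
n(H2C2O4) in the whole flask = 2.890 × 10^-3 × 500.0/50.00 = 0.02890 mol
mass of H2C2O4 = 0.02890 × 90.03 = 2.602 g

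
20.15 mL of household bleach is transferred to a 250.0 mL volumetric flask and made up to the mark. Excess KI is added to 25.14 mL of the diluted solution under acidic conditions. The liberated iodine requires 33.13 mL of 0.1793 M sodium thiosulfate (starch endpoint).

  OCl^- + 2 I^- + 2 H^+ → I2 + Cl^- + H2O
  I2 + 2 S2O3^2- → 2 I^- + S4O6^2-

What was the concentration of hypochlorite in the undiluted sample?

1.466 M

n(S2O3^2-) = 0.03313 × 0.1793 = 5.940 × 10^-3 mol
n(I2) = n(S2O3^2-)/2 = 2.970 × 10^-3 mol
n(OCl^-) in the aliquot = 2.970 × 10^-3 mol (1:1 ratio)
[OCl^-]_dilute = 2.970 × 10^-3 / 0.02514 = 0.1181 mol/L
[OCl^-]_original = 0.1181 × 250.0/20.15 = 1.466 mol/L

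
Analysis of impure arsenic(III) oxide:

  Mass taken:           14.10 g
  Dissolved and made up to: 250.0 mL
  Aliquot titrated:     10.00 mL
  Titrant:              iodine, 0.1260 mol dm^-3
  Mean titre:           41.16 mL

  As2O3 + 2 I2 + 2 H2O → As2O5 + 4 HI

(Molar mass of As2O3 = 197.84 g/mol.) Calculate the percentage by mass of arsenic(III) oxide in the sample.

n(I2) per titration = 0.04116 × 0.1260 = 5.186 × 10^-3 mol
From the 1:2 ratio, n(As2O3) in each aliquot = 1/2 × 5.186 × 10^-3 = 2.593 × 10^-3 mol
n(As2O3) in the whole flask = 2.593 × 10^-3 × 250.0/10.00 = 0.06483 mol
mass of As2O3 = 0.06483 × 197.84 = 12.83 g
% As2O3 = 12.83 / 14.10 × 100 = 90.96 %

90.96 %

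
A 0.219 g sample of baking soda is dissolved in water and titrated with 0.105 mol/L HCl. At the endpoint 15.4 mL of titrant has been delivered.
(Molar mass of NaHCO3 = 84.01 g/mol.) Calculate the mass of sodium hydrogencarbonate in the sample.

NaHCO3 + HCl → NaCl + H2O + CO2
n(HCl) = 0.0154 L × 0.105 mol/L = 1.62 × 10^-3 mol
n(NaHCO3) = 1.62 × 10^-3 mol (1:1 ratio)
mass of NaHCO3 = 1.62 × 10^-3 × 84.01 g/mol = 0.136 g

0.136 g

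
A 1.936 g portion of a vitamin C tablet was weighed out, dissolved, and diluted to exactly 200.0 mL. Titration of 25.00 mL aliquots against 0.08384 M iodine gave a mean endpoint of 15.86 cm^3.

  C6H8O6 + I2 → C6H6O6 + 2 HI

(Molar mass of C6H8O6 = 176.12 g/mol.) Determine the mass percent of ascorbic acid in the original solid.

96.77 %

n(I2) per titration = 0.01586 × 0.08384 = 1.330 × 10^-3 mol
n(C6H8O6) in each aliquot = 1.330 × 10^-3 mol (1:1 ratio)
n(C6H8O6) in the whole flask = 1.330 × 10^-3 × 200.0/25.00 = 0.01064 mol
mass of C6H8O6 = 0.01064 × 176.12 = 1.873 g
% C6H8O6 = 1.873 / 1.936 × 100 = 96.77 %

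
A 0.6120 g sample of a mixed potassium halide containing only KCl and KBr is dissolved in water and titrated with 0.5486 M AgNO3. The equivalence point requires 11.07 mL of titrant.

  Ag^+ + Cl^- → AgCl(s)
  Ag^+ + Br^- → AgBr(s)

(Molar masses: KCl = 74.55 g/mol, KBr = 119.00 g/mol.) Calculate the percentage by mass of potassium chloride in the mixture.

30.33 %

n(AgNO3) = 0.01107 × 0.5486 = 6.073 × 10^-3 mol
Let x = n(KCl), y = n(KBr).
Titrant: 1x + 1y = 6.073 × 10^-3;  mass: 74.55x + 119.00y = 0.6120
Solving, x = 2.490 × 10^-3 mol, y = 3.583 × 10^-3 mol
mass of KCl = 2.490 × 10^-3 × 74.55 = 0.1856 g
% KCl = 0.1856 / 0.6120 × 100 = 30.33 %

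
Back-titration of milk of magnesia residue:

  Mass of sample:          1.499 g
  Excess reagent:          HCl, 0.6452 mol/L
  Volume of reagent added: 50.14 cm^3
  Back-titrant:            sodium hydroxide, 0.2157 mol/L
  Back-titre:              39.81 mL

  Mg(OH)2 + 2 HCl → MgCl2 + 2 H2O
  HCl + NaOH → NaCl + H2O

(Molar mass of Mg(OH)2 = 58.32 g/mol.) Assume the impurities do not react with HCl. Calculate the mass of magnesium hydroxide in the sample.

n(HCl) added = 0.05014 × 0.6452 = 0.03235 mol
n(NaOH) used in back-titration = 0.03981 × 0.2157 = 8.587 × 10^-3 mol
n(HCl) left over = 8.587 × 10^-3 mol (1:1 ratio)
n(HCl) consumed by analyte = 0.03235 − 8.587 × 10^-3 = 0.02376 mol
From the 1:2 ratio, n(Mg(OH)2) = 1/2 × 0.02376 = 0.01188 mol
mass of Mg(OH)2 = 0.01188 × 58.32 = 0.6929 g

0.6929 g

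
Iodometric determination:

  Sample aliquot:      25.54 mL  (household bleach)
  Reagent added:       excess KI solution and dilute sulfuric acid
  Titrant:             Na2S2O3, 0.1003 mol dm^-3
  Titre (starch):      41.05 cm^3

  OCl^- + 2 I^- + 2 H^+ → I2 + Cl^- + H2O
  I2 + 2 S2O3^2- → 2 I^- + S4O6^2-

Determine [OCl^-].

0.08061 mol/L

n(S2O3^2-) = 0.04105 × 0.1003 = 4.117 × 10^-3 mol
n(I2) = n(S2O3^2-)/2 = 2.059 × 10^-3 mol
n(OCl^-) in the aliquot = 2.059 × 10^-3 mol (1:1 ratio)
[OCl^-] = 2.059 × 10^-3 / 0.02554 = 0.08061 mol/L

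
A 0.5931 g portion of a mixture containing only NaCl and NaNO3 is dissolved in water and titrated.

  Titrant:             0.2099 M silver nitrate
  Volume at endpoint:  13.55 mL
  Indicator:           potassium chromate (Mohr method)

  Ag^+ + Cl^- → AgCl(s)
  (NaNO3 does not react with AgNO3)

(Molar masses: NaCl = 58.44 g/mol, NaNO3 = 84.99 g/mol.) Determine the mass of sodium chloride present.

n(AgNO3) = 0.01355 × 0.2099 = 2.844 × 10^-3 mol
Let x = n(NaCl), y = n(NaNO3).
Titrant: 1x = 2.844 × 10^-3;  mass: 58.44x + 84.99y = 0.5931
Solving, x = 2.844 × 10^-3 mol, y = 5.023 × 10^-3 mol
mass of NaCl = 2.844 × 10^-3 × 58.44 = 0.1662 g

0.1662 g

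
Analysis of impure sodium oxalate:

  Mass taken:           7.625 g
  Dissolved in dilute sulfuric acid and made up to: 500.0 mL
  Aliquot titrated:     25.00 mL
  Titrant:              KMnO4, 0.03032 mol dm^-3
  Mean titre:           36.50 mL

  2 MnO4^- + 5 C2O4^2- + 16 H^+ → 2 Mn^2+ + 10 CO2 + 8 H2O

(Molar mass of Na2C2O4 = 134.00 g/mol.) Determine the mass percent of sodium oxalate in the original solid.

n(KMnO4) per titration = 0.03650 × 0.03032 = 1.107 × 10^-3 mol
From the 5:2 ratio, n(Na2C2O4) in each aliquot = 5/2 × 1.107 × 10^-3 = 2.767 × 10^-3 mol
n(Na2C2O4) in the whole flask = 2.767 × 10^-3 × 500.0/25.00 = 0.05533 mol
mass of Na2C2O4 = 0.05533 × 134.00 = 7.415 g
% Na2C2O4 = 7.415 / 7.625 × 100 = 97.24 %

97.24 %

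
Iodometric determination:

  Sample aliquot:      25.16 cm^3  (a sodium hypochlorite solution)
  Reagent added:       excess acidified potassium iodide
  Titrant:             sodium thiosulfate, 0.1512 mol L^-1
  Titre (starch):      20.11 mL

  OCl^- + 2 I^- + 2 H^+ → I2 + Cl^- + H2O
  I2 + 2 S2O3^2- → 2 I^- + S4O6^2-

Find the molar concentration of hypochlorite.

0.06043 mol/L

n(S2O3^2-) = 0.02011 × 0.1512 = 3.041 × 10^-3 mol
n(I2) = n(S2O3^2-)/2 = 1.520 × 10^-3 mol
n(OCl^-) in the aliquot = 1.520 × 10^-3 mol (1:1 ratio)
[OCl^-] = 1.520 × 10^-3 / 0.02516 = 0.06043 mol/L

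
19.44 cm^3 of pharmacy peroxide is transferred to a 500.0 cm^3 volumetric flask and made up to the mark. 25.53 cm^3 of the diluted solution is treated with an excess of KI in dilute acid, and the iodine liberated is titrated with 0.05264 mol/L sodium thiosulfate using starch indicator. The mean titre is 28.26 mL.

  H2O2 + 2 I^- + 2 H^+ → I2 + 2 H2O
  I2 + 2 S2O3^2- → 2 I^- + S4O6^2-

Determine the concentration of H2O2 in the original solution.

n(S2O3^2-) = 0.02826 × 0.05264 = 1.488 × 10^-3 mol
n(I2) = n(S2O3^2-)/2 = 7.438 × 10^-4 mol
n(H2O2) in the aliquot = 7.438 × 10^-4 mol (1:1 ratio)
[H2O2]_dilute = 7.438 × 10^-4 / 0.02553 = 0.02913 mol/L
[H2O2]_original = 0.02913 × 500.0/19.44 = 0.7493 mol/L

0.7493 mol/L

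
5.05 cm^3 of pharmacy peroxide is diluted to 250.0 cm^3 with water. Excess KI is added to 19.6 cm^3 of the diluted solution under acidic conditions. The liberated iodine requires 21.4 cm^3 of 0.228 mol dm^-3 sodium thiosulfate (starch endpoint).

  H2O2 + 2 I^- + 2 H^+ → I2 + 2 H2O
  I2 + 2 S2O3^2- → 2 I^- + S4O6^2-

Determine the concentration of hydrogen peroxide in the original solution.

n(S2O3^2-) = 0.0214 × 0.228 = 4.88 × 10^-3 mol
n(I2) = n(S2O3^2-)/2 = 2.44 × 10^-3 mol
n(H2O2) in the aliquot = 2.44 × 10^-3 mol (1:1 ratio)
[H2O2]_dilute = 2.44 × 10^-3 / 0.0196 = 0.124 mol/L
[H2O2]_original = 0.124 × 250.0/5.05 = 6.16 mol/L

6.16 mol/L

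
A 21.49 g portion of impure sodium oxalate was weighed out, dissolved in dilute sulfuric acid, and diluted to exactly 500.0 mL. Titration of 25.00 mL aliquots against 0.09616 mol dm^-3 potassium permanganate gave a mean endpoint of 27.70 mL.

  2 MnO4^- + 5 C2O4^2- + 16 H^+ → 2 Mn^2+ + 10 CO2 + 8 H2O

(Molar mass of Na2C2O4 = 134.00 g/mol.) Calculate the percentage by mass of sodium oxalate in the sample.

n(KMnO4) per titration = 0.02770 × 0.09616 = 2.664 × 10^-3 mol
From the 5:2 ratio, n(Na2C2O4) in each aliquot = 5/2 × 2.664 × 10^-3 = 6.659 × 10^-3 mol
n(Na2C2O4) in the whole flask = 6.659 × 10^-3 × 500.0/25.00 = 0.1332 mol
mass of Na2C2O4 = 0.1332 × 134.00 = 17.85 g
% Na2C2O4 = 17.85 / 21.49 × 100 = 83.04 %

83.04 %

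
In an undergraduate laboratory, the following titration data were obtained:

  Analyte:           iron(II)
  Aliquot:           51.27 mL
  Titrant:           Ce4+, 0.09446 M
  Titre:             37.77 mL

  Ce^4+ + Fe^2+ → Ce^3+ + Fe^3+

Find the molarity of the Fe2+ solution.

0.06959 M

n(Ce4+) = 0.03777 L × 0.09446 mol/L = 3.568 × 10^-3 mol
n(Fe2+) = 3.568 × 10^-3 mol (1:1 mole ratio)
[Fe2+] = 3.568 × 10^-3 mol / 0.05127 L = 0.06959 mol/L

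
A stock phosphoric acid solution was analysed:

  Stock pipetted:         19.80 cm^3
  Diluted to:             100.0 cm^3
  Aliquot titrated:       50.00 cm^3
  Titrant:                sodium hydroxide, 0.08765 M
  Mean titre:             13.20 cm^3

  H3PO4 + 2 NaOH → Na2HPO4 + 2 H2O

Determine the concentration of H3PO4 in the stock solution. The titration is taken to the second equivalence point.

0.05843 M

n(NaOH) = 0.01320 × 0.08765 = 1.157 × 10^-3 mol
From the 1:2 ratio, n(H3PO4) in the aliquot = 1/2 × 1.157 × 10^-3 = 5.785 × 10^-4 mol
[H3PO4]_dilute = 5.785 × 10^-4 / 0.05000 = 0.01157 mol/L
Dilution factor = 100.0 / 19.80 = 5.051
[H3PO4]_stock = 0.01157 × 5.051 = 0.05843 mol/L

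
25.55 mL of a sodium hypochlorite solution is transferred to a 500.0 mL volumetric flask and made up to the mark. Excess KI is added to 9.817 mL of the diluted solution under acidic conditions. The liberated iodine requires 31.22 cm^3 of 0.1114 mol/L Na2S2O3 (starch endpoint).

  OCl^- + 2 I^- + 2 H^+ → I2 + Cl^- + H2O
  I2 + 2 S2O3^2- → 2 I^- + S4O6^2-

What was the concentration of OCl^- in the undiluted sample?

3.466 mol/L

n(S2O3^2-) = 0.03122 × 0.1114 = 3.478 × 10^-3 mol
n(I2) = n(S2O3^2-)/2 = 1.739 × 10^-3 mol
n(OCl^-) in the aliquot = 1.739 × 10^-3 mol (1:1 ratio)
[OCl^-]_dilute = 1.739 × 10^-3 / 0.009817 = 0.1771 mol/L
[OCl^-]_original = 0.1771 × 500.0/25.55 = 3.466 mol/L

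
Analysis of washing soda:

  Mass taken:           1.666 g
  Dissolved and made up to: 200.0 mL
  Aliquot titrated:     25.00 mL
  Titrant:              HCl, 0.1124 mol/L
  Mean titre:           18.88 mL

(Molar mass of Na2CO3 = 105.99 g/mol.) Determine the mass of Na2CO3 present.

Na2CO3 + 2 HCl → 2 NaCl + H2O + CO2
n(HCl) per titration = 0.01888 × 0.1124 = 2.122 × 10^-3 mol
From the 1:2 ratio, n(Na2CO3) in each aliquot = 1/2 × 2.122 × 10^-3 = 1.061 × 10^-3 mol
n(Na2CO3) in the whole flask = 1.061 × 10^-3 × 200.0/25.00 = 8.488 × 10^-3 mol
mass of Na2CO3 = 8.488 × 10^-3 × 105.99 = 0.8997 g

0.8997 g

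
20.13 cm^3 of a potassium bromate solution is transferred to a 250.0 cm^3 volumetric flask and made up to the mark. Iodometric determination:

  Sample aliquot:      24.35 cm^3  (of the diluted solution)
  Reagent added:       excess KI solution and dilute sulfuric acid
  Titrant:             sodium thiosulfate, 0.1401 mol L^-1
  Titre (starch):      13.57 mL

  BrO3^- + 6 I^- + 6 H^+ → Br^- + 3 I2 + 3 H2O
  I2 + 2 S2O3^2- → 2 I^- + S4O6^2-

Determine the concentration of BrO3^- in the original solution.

n(S2O3^2-) = 0.01357 × 0.1401 = 1.901 × 10^-3 mol
n(I2) = n(S2O3^2-)/2 = 9.506 × 10^-4 mol
From the 1:3 ratio, n(BrO3^-) in the aliquot = 1/3 × 9.506 × 10^-4 = 3.169 × 10^-4 mol
[BrO3^-]_dilute = 3.169 × 10^-4 / 0.02435 = 0.01301 mol/L
[BrO3^-]_original = 0.01301 × 250.0/20.13 = 0.1616 mol/L

0.1616 mol/L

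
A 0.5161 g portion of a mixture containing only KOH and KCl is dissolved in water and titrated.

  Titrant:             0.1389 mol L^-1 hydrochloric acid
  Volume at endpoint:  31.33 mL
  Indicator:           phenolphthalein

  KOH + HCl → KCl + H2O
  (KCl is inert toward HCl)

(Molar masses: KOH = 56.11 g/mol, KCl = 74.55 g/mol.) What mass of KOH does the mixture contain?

0.2442 g

n(HCl) = 0.03133 × 0.1389 = 4.352 × 10^-3 mol
Let x = n(KOH), y = n(KCl).
Titrant: 1x = 4.352 × 10^-3;  mass: 56.11x + 74.55y = 0.5161
Solving, x = 4.352 × 10^-3 mol, y = 3.648 × 10^-3 mol
mass of KOH = 4.352 × 10^-3 × 56.11 = 0.2442 g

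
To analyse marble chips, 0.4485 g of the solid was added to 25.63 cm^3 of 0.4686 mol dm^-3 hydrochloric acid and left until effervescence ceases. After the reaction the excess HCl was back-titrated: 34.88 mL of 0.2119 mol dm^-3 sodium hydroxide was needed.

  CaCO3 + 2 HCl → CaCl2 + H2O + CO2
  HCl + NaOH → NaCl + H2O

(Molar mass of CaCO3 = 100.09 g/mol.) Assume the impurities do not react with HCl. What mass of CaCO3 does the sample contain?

n(HCl) added = 0.02563 × 0.4686 = 0.01201 mol
n(NaOH) used in back-titration = 0.03488 × 0.2119 = 7.391 × 10^-3 mol
n(HCl) left over = 7.391 × 10^-3 mol (1:1 ratio)
n(HCl) consumed by analyte = 0.01201 − 7.391 × 10^-3 = 4.619 × 10^-3 mol
From the 1:2 ratio, n(CaCO3) = 1/2 × 4.619 × 10^-3 = 2.310 × 10^-3 mol
mass of CaCO3 = 2.310 × 10^-3 × 100.09 = 0.2312 g

0.2312 g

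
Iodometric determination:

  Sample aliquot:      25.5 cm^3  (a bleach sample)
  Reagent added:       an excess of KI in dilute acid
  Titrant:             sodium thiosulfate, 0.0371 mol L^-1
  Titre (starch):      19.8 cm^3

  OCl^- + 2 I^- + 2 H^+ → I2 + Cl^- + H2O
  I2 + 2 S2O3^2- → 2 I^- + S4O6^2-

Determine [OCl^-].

0.0144 mol/L

n(S2O3^2-) = 0.0198 × 0.0371 = 7.35 × 10^-4 mol
n(I2) = n(S2O3^2-)/2 = 3.67 × 10^-4 mol
n(OCl^-) in the aliquot = 3.67 × 10^-4 mol (1:1 ratio)
[OCl^-] = 3.67 × 10^-4 / 0.0255 = 0.0144 mol/L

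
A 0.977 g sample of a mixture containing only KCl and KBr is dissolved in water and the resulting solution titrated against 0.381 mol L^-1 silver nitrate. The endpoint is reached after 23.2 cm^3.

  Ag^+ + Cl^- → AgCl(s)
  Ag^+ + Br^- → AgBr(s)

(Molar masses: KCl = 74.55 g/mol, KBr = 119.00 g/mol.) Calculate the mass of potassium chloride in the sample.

n(AgNO3) = 0.0232 × 0.381 = 8.84 × 10^-3 mol
Let x = n(KCl), y = n(KBr).
Titrant: 1x + 1y = 8.84 × 10^-3;  mass: 74.55x + 119.00y = 0.977
Solving, x = 1.68 × 10^-3 mol, y = 7.15 × 10^-3 mol
mass of KCl = 1.68 × 10^-3 × 74.55 = 0.126 g

0.126 g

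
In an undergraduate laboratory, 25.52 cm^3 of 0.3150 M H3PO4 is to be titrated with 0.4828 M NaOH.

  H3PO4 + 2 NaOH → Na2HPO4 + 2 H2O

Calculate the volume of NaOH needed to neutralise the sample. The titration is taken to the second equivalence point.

33.30 mL

n(H3PO4) = 0.02552 L × 0.3150 mol/L = 8.039 × 10^-3 mol
From the 2:1 stoichiometry, n(NaOH) = 2/1 × 8.039 × 10^-3 = 0.01608 mol
V(NaOH) = 0.01608 mol / 0.4828 mol/L = 0.03330 L = 33.30 mL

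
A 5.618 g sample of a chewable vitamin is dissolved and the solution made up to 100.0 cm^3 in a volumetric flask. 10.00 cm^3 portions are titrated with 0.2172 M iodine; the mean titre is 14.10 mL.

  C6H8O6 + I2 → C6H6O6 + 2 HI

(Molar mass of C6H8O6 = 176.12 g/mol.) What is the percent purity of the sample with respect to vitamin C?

96.01 %

n(I2) per titration = 0.01410 × 0.2172 = 3.063 × 10^-3 mol
n(C6H8O6) in each aliquot = 3.063 × 10^-3 mol (1:1 ratio)
n(C6H8O6) in the whole flask = 3.063 × 10^-3 × 100.0/10.00 = 0.03063 mol
mass of C6H8O6 = 0.03063 × 176.12 = 5.394 g
% C6H8O6 = 5.394 / 5.618 × 100 = 96.01 %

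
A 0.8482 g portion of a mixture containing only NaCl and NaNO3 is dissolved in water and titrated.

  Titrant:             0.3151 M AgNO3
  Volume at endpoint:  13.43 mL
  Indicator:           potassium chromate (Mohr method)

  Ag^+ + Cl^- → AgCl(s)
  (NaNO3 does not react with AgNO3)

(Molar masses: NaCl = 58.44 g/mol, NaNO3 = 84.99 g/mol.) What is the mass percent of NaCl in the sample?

29.16 %

n(AgNO3) = 0.01343 × 0.3151 = 4.232 × 10^-3 mol
Let x = n(NaCl), y = n(NaNO3).
Titrant: 1x = 4.232 × 10^-3;  mass: 58.44x + 84.99y = 0.8482
Solving, x = 4.232 × 10^-3 mol, y = 7.070 × 10^-3 mol
mass of NaCl = 4.232 × 10^-3 × 58.44 = 0.2473 g
% NaCl = 0.2473 / 0.8482 × 100 = 29.16 %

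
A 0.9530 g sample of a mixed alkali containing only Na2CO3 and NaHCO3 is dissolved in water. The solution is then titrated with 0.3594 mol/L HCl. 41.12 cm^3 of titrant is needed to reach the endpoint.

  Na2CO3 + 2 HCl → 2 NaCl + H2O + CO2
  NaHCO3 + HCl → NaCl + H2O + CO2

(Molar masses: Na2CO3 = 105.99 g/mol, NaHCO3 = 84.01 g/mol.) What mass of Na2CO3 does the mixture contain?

n(HCl) = 0.04112 × 0.3594 = 0.01478 mol
Let x = n(Na2CO3), y = n(NaHCO3).
Titrant: 2x + 1y = 0.01478;  mass: 105.99x + 84.01y = 0.9530
Solving, x = 4.652 × 10^-3 mol, y = 5.475 × 10^-3 mol
mass of Na2CO3 = 4.652 × 10^-3 × 105.99 = 0.4930 g

0.4930 g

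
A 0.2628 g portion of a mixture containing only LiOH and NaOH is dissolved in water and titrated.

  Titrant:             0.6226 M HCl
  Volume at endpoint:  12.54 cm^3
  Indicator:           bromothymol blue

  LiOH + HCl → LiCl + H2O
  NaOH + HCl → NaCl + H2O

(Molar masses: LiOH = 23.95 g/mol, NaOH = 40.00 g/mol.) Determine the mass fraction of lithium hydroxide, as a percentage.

28.10 %

n(HCl) = 0.01254 × 0.6226 = 7.807 × 10^-3 mol
Let x = n(LiOH), y = n(NaOH).
Titrant: 1x + 1y = 7.807 × 10^-3;  mass: 23.95x + 40.00y = 0.2628
Solving, x = 3.084 × 10^-3 mol, y = 4.724 × 10^-3 mol
mass of LiOH = 3.084 × 10^-3 × 23.95 = 0.07386 g
% LiOH = 0.07386 / 0.2628 × 100 = 28.10 %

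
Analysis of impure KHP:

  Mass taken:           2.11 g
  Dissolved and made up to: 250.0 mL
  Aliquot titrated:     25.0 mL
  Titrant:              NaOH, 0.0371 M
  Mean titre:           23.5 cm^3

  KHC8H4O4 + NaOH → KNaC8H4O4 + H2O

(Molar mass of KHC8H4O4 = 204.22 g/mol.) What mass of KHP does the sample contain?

n(NaOH) per titration = 0.0235 × 0.0371 = 8.72 × 10^-4 mol
n(KHC8H4O4) in each aliquot = 8.72 × 10^-4 mol (1:1 ratio)
n(KHC8H4O4) in the whole flask = 8.72 × 10^-4 × 250.0/25.0 = 8.72 × 10^-3 mol
mass of KHC8H4O4 = 8.72 × 10^-3 × 204.22 = 1.78 g

1.78 g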